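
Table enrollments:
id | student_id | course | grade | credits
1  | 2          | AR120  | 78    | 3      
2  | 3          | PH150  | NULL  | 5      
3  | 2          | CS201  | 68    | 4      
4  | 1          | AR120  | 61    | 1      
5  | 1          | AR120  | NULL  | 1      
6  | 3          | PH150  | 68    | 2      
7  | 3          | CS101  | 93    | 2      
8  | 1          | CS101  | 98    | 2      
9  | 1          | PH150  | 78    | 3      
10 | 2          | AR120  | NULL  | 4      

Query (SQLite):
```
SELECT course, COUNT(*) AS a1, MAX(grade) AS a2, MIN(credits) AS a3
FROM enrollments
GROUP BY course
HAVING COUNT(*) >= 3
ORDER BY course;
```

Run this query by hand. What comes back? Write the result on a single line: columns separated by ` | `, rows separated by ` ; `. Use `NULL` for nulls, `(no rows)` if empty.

Group enrollments by course.
Per group compute: COUNT(*), MAX(grade), MIN(credits).
HAVING: drop groups with fewer than 3 rows.
  AR120: ids {1, 4, 5, 10} → COUNT(*)=4, MAX(grade)=78, MIN(credits)=1
  CS101: ids {7, 8} → COUNT(*)=2, MAX(grade)=98, MIN(credits)=2
  CS201: ids {3} → COUNT(*)=1, MAX(grade)=68, MIN(credits)=4
  PH150: ids {2, 6, 9} → COUNT(*)=3, MAX(grade)=78, MIN(credits)=2

AR120 | 4 | 78 | 1 ; PH150 | 3 | 78 | 2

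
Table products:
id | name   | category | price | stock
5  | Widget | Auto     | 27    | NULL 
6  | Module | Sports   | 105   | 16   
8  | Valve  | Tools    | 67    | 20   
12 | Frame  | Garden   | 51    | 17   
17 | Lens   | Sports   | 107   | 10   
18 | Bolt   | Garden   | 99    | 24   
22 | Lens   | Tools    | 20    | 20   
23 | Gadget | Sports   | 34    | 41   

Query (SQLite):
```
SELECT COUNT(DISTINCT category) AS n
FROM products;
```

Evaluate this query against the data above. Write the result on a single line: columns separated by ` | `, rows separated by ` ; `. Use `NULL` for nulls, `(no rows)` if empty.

Count distinct non-NULL category values.

4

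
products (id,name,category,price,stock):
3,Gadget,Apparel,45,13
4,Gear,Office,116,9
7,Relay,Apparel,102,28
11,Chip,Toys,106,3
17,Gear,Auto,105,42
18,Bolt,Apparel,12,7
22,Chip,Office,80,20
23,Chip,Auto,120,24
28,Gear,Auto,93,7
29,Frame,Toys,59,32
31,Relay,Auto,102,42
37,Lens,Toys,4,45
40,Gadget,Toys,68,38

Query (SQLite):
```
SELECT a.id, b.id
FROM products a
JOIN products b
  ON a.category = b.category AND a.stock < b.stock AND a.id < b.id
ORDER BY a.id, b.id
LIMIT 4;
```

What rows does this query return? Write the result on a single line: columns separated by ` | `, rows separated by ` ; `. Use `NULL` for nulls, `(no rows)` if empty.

Pairs (a,b) with same category, a.stock < b.stock, a.id < b.id.
category groups: Apparel:{3,7,18} Auto:{17,23,28,31} Office:{4,22} Toys:{11,29,37,40}
Ordered by (a.id, b.id); first 4.

3 | 7 ; 4 | 22 ; 11 | 29 ; 11 | 37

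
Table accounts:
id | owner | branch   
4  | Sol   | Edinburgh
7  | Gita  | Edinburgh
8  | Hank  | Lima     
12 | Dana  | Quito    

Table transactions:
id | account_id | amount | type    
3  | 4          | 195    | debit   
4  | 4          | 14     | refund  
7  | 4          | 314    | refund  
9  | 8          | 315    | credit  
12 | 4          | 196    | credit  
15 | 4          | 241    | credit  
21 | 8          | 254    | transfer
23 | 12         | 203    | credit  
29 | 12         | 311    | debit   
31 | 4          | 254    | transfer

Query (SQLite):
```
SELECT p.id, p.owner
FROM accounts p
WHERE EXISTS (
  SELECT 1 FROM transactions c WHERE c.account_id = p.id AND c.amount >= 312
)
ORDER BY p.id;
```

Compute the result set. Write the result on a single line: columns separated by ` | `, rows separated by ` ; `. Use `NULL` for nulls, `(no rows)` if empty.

4 | Sol ; 8 | Hank

For each accounts row, check whether any transactions with matching account_id has amount >= 312.
Keep rows where that is true.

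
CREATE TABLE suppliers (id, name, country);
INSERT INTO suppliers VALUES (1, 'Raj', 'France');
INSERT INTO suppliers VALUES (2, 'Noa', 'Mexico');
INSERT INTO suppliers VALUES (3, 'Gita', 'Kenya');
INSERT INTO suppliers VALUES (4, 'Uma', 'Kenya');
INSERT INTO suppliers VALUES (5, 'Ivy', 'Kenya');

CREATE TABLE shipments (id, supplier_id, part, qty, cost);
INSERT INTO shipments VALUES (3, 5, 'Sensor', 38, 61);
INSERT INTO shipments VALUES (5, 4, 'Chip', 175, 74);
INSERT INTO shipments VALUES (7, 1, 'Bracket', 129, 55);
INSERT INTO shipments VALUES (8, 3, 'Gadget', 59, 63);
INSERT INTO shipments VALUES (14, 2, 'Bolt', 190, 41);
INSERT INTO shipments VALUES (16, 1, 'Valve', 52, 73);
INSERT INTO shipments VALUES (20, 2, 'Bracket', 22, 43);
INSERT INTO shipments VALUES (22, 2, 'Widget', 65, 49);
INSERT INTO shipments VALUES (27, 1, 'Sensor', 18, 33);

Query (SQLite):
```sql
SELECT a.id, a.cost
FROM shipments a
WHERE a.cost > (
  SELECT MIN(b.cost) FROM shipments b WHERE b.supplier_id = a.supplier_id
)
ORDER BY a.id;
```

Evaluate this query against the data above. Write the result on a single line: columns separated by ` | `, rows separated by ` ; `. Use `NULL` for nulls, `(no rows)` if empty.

7 | 55 ; 16 | 73 ; 20 | 43 ; 22 | 49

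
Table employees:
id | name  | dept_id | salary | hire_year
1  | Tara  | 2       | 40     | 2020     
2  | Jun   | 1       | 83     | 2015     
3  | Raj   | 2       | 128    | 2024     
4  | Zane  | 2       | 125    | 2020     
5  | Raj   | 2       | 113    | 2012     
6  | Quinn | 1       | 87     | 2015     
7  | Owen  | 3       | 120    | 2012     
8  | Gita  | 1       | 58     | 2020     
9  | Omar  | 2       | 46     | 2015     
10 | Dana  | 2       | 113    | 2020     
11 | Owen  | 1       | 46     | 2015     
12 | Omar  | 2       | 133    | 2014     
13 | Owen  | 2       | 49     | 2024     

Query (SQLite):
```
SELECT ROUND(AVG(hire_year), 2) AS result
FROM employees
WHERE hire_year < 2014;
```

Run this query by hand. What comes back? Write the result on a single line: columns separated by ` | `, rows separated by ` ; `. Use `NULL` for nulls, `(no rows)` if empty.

Rows where hire_year < 2014 → hire_year values: [2012, 2012].
AVG = 4024 / 2 (rounded to 2 dp).

2012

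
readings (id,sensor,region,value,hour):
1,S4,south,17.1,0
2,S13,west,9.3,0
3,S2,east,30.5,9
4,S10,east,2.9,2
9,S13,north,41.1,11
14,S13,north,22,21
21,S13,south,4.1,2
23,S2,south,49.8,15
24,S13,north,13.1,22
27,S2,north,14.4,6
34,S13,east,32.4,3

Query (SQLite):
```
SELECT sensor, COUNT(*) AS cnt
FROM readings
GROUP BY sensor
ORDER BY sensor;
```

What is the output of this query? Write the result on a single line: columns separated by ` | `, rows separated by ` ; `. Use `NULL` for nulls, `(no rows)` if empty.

Partition readings by sensor; compute COUNT(*) within each group.
  S10: ids {4} → COUNT(*)=1
  S13: ids {2, 9, 14, 21, 24, 34} → COUNT(*)=6
  S2: ids {3, 23, 27} → COUNT(*)=3
  S4: ids {1} → COUNT(*)=1

S10 | 1 ; S13 | 6 ; S2 | 3 ; S4 | 1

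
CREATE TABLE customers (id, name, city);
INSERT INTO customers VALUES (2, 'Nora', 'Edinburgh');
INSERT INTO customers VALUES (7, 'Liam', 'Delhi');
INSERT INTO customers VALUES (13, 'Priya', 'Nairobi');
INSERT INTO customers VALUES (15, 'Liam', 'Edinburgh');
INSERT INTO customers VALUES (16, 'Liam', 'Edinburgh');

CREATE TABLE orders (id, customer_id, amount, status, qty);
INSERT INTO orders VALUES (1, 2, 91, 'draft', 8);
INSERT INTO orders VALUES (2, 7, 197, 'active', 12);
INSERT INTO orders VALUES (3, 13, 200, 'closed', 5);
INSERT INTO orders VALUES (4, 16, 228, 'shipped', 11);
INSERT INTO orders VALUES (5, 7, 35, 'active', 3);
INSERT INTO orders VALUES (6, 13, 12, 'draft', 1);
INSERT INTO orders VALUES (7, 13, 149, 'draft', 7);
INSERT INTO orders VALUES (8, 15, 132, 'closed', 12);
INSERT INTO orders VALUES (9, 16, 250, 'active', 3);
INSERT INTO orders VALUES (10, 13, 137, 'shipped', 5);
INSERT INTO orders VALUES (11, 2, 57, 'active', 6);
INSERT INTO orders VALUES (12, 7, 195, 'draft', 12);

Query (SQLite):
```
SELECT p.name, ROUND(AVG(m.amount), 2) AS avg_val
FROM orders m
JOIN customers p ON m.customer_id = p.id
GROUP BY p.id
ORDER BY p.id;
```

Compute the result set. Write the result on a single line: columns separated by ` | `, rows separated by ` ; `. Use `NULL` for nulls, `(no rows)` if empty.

Nora | 74 ; Liam | 142.33 ; Priya | 124.5 ; Liam | 132 ; Liam | 239

Join each orders row to its customers via customer_id.
Group joined rows by customers.id; compute ROUND(AVG(m.amount), 2) per group.
  2: ids {1, 11} → ROUND(AVG(m.amount), 2)=74
  7: ids {2, 5, 12} → ROUND(AVG(m.amount), 2)=142.33
  13: ids {3, 6, 7, 10} → ROUND(AVG(m.amount), 2)=124.5
  15: ids {8} → ROUND(AVG(m.amount), 2)=132
  16: ids {4, 9} → ROUND(AVG(m.amount), 2)=239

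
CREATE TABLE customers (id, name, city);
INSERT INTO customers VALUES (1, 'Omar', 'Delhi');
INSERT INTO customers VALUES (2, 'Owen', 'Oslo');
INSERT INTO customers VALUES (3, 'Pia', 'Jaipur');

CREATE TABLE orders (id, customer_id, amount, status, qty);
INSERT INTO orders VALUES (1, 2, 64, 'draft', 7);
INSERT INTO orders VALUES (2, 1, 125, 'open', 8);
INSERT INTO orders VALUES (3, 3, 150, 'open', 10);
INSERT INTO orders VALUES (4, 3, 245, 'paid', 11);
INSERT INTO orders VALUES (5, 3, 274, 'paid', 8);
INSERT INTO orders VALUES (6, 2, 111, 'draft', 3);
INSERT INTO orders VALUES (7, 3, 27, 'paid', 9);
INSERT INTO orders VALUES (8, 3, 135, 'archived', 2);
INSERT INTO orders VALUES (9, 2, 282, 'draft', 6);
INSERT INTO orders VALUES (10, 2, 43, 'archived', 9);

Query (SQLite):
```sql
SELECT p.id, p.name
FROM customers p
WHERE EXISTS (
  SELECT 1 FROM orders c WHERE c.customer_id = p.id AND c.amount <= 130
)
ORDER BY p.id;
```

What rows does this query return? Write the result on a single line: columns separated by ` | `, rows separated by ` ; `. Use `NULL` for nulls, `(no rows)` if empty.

For each customers row, check whether any orders with matching customer_id has amount <= 130.
Keep rows where that is true.

1 | Omar ; 2 | Owen ; 3 | Pia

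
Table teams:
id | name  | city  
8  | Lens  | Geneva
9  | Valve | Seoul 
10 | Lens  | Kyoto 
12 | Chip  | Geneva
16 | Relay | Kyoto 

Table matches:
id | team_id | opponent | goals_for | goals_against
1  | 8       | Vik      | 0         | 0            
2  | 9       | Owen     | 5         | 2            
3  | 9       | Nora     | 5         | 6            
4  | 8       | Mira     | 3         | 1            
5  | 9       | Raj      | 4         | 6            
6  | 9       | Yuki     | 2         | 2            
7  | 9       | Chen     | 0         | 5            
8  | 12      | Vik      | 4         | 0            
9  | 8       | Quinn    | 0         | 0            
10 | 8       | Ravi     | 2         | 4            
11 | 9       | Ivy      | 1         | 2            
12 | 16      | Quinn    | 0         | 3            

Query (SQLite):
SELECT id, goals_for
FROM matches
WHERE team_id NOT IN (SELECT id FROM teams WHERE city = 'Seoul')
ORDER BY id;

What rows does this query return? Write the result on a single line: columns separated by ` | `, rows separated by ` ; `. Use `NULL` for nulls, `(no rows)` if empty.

Inner query: teams.id where city = 'Seoul'.
Outer: keep matches rows whose team_id is not in that set.
Inner query → {9}

1 | 0 ; 4 | 3 ; 8 | 4 ; 9 | 0 ; 10 | 2 ; 12 | 0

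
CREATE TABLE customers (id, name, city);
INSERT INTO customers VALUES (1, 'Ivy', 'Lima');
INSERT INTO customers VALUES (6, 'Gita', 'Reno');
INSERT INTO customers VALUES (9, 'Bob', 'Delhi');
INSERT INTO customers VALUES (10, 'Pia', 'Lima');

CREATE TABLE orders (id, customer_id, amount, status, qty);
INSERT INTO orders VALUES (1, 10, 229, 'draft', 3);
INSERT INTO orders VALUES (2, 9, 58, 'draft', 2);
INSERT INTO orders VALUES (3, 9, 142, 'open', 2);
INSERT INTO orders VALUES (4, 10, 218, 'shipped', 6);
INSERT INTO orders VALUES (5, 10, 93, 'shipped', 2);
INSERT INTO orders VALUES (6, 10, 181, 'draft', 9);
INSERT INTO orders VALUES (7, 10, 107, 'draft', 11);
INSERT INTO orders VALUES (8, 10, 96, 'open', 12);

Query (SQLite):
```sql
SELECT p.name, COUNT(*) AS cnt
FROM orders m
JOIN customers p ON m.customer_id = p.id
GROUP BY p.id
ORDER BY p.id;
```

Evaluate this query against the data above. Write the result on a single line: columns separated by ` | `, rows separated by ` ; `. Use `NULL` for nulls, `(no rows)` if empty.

Join each orders row to its customers via customer_id.
Group joined rows by customers.id; compute COUNT(*) per group.
  9: ids {2, 3} → COUNT(*)=2
  10: ids {1, 4, 5, 6, 7, 8} → COUNT(*)=6

Bob | 2 ; Pia | 6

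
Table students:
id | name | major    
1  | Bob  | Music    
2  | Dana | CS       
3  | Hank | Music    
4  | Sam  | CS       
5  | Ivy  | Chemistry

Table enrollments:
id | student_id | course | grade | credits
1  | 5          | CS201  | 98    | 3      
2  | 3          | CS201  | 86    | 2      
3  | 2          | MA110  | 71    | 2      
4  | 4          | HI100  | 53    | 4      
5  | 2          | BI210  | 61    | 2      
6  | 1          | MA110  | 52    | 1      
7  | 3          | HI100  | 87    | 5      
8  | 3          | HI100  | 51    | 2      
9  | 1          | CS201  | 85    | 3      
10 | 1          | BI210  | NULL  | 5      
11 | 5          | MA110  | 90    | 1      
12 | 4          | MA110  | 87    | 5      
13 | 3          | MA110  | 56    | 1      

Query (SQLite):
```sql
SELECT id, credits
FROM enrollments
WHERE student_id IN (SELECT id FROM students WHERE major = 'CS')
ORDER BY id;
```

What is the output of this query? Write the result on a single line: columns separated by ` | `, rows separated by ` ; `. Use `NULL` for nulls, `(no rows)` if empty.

3 | 2 ; 4 | 4 ; 5 | 2 ; 12 | 5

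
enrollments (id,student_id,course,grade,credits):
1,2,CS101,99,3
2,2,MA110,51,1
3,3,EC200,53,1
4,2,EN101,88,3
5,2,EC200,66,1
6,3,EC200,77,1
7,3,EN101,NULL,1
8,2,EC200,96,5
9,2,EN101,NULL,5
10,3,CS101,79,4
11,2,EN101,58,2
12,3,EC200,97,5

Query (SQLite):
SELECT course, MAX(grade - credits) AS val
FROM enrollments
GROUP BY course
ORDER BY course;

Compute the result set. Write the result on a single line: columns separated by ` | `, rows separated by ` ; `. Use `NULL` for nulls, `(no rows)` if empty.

For each row compute grade - credits.
Group by course; take MAX of the expression per group.
  CS101: ids {1, 10} → MAX(grade - credits)=96
  EC200: ids {3, 5, 6, 8, 12} → MAX(grade - credits)=92
  EN101: ids {4, 7, 9, 11} → MAX(grade - credits)=85
  MA110: ids {2} → MAX(grade - credits)=50

CS101 | 96 ; EC200 | 92 ; EN101 | 85 ; MA110 | 50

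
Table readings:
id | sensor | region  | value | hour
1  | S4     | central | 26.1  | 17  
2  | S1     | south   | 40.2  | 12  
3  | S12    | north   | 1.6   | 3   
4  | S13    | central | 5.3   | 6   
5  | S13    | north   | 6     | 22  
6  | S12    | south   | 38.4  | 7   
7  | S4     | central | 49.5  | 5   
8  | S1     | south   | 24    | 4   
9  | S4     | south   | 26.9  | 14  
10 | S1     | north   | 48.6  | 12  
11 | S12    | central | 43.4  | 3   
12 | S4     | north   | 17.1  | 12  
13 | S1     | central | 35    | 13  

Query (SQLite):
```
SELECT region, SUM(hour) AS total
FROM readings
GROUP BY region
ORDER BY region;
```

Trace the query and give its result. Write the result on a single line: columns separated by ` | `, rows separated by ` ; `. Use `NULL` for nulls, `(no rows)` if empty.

central | 44 ; north | 49 ; south | 37

Partition readings by region; compute SUM(hour) within each group.
  central: ids {1, 4, 7, 11, 13} → SUM(hour)=44
  north: ids {3, 5, 10, 12} → SUM(hour)=49
  south: ids {2, 6, 8, 9} → SUM(hour)=37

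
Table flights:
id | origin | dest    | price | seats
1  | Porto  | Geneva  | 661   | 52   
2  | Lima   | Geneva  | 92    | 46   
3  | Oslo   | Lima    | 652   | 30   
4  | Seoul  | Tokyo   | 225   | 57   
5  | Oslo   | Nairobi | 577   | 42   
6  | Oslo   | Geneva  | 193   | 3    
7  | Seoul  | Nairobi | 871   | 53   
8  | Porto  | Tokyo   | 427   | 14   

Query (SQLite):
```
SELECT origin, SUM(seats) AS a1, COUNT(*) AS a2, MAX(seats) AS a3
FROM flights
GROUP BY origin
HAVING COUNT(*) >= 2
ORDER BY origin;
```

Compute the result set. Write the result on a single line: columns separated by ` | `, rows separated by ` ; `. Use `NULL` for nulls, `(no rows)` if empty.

Oslo | 75 | 3 | 42 ; Porto | 66 | 2 | 52 ; Seoul | 110 | 2 | 57

Group flights by origin.
Per group compute: SUM(seats), COUNT(*), MAX(seats).
HAVING: drop groups with fewer than 2 rows.
  Lima: ids {2} → SUM(seats)=46, COUNT(*)=1, MAX(seats)=46
  Oslo: ids {3, 5, 6} → SUM(seats)=75, COUNT(*)=3, MAX(seats)=42
  Porto: ids {1, 8} → SUM(seats)=66, COUNT(*)=2, MAX(seats)=52
  Seoul: ids {4, 7} → SUM(seats)=110, COUNT(*)=2, MAX(seats)=57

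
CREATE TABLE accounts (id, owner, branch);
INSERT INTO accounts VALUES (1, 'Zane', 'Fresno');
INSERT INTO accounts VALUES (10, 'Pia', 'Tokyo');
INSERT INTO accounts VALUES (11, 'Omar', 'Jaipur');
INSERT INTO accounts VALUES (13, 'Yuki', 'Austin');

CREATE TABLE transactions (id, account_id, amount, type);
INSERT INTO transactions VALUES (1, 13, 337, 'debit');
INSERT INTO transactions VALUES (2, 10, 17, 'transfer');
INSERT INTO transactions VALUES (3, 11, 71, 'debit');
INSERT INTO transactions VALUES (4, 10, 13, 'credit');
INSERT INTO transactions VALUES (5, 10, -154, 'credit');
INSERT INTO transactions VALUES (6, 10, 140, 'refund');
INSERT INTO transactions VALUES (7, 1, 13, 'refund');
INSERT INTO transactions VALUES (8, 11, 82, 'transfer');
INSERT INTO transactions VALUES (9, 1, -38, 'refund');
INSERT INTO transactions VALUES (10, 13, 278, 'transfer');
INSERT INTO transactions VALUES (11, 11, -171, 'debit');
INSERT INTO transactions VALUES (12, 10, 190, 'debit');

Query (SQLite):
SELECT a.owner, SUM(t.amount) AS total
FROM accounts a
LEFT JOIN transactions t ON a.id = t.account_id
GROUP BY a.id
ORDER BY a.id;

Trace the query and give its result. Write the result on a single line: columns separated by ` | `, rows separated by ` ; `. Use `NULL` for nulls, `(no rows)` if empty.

LEFT JOIN keeps every accounts row; unmatched ones get NULL for transactions columns.
Group by accounts.id and compute SUM(t.amount). SUM over an all-NULL group is NULL.
  1: ids {7, 9} → SUM(t.amount)=-25
  10: ids {2, 4, 5, 6, 12} → SUM(t.amount)=206
  11: ids {3, 8, 11} → SUM(t.amount)=-18
  13: ids {1, 10} → SUM(t.amount)=615

Zane | -25 ; Pia | 206 ; Omar | -18 ; Yuki | 615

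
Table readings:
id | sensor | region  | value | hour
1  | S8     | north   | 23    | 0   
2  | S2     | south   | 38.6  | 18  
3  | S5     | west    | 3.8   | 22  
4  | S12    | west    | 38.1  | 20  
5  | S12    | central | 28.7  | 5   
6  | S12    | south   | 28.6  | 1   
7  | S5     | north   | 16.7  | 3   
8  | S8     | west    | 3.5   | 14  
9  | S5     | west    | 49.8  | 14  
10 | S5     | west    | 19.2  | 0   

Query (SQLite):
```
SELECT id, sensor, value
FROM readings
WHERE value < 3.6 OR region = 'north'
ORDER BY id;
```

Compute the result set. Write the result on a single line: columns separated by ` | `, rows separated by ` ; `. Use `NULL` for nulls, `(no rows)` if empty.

value < 3.6: ids {8}
region = 'north': ids {1, 7}
Combine with OR.

1 | S8 | 23 ; 7 | S5 | 16.7 ; 8 | S8 | 3.5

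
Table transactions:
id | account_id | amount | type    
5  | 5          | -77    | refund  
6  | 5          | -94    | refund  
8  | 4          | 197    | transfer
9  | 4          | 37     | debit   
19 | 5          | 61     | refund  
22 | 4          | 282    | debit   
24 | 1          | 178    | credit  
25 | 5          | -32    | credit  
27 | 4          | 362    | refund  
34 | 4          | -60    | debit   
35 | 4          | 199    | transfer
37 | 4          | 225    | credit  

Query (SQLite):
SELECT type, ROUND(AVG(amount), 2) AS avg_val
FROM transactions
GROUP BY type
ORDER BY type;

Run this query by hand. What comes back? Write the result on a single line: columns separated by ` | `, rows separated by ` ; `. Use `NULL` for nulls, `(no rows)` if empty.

credit | 123.67 ; debit | 86.33 ; refund | 63 ; transfer | 198

Partition transactions by type; compute ROUND(AVG(amount), 2) within each group.
  credit: ids {24, 25, 37} → ROUND(AVG(amount), 2)=123.67
  debit: ids {9, 22, 34} → ROUND(AVG(amount), 2)=86.33
  refund: ids {5, 6, 19, 27} → ROUND(AVG(amount), 2)=63
  transfer: ids {8, 35} → ROUND(AVG(amount), 2)=198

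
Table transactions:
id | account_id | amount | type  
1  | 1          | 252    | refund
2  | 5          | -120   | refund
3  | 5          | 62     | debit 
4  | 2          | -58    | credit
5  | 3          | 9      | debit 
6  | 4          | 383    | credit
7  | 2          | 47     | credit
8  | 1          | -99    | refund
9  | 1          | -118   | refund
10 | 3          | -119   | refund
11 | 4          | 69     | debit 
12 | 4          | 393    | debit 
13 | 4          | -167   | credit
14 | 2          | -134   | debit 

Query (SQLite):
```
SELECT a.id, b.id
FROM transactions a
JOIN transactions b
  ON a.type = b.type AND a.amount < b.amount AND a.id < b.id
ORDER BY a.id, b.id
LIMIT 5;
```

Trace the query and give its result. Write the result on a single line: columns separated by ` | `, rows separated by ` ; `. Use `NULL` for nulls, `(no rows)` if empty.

2 | 8 ; 2 | 9 ; 2 | 10 ; 3 | 11 ; 3 | 12

Pairs (a,b) with same type, a.amount < b.amount, a.id < b.id.
type groups: credit:{4,6,7,13} debit:{3,5,11,12,14} refund:{1,2,8,9,10}
Ordered by (a.id, b.id); first 5.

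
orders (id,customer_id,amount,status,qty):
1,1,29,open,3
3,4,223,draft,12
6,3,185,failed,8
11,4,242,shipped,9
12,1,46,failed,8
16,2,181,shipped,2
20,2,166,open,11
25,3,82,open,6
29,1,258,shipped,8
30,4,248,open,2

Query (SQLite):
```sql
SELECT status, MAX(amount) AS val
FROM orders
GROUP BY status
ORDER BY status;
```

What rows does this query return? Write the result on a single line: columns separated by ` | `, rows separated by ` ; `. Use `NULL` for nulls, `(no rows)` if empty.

draft | 223 ; failed | 185 ; open | 248 ; shipped | 258

Partition orders by status; compute MAX(amount) within each group.
  draft: ids {3} → MAX(amount)=223
  failed: ids {6, 12} → MAX(amount)=185
  open: ids {1, 20, 25, 30} → MAX(amount)=248
  shipped: ids {11, 16, 29} → MAX(amount)=258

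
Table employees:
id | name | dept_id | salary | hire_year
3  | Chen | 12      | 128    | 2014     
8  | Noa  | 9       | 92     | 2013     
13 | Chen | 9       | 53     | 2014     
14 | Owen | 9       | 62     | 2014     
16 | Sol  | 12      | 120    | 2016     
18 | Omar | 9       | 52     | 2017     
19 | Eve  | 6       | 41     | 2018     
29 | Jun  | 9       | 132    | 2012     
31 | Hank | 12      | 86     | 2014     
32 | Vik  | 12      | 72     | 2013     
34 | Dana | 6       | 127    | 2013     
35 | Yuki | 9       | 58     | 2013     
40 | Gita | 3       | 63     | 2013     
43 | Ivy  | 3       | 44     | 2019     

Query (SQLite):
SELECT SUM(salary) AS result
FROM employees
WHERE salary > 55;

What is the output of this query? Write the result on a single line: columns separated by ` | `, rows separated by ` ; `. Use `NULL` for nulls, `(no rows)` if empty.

940

Rows where salary > 55 → salary values: [128, 92, 62, 120, 132, 86, 72, 127, 58, 63].
SUM of non-NULL values = 940.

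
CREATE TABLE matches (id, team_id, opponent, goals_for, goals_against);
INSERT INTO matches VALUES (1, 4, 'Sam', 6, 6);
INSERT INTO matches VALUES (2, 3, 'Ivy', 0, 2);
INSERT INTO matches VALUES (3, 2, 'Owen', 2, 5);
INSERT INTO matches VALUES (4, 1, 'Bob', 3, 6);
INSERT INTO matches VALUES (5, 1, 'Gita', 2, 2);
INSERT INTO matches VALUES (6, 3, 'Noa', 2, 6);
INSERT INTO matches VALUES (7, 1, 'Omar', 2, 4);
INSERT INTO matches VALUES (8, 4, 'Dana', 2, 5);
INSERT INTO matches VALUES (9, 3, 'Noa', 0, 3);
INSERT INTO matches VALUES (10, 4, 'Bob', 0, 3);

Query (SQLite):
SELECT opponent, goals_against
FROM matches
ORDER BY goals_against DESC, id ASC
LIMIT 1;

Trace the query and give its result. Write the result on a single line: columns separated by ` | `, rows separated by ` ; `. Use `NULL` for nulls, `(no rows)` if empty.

Sam | 6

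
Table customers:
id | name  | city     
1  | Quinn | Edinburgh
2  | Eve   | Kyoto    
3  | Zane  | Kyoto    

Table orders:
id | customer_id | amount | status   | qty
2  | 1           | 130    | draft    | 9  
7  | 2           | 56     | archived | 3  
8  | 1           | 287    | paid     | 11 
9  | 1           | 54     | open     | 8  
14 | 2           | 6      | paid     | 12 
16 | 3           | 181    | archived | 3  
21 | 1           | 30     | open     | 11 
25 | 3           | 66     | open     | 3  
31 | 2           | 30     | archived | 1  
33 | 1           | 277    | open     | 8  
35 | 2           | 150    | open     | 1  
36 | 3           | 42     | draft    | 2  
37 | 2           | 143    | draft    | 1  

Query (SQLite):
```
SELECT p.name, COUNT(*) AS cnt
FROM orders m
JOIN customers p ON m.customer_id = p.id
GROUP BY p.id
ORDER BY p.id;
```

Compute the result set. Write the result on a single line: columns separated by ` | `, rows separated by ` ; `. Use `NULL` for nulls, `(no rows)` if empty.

Join each orders row to its customers via customer_id.
Group joined rows by customers.id; compute COUNT(*) per group.
  1: ids {2, 8, 9, 21, 33} → COUNT(*)=5
  2: ids {7, 14, 31, 35, 37} → COUNT(*)=5
  3: ids {16, 25, 36} → COUNT(*)=3

Quinn | 5 ; Eve | 5 ; Zane | 3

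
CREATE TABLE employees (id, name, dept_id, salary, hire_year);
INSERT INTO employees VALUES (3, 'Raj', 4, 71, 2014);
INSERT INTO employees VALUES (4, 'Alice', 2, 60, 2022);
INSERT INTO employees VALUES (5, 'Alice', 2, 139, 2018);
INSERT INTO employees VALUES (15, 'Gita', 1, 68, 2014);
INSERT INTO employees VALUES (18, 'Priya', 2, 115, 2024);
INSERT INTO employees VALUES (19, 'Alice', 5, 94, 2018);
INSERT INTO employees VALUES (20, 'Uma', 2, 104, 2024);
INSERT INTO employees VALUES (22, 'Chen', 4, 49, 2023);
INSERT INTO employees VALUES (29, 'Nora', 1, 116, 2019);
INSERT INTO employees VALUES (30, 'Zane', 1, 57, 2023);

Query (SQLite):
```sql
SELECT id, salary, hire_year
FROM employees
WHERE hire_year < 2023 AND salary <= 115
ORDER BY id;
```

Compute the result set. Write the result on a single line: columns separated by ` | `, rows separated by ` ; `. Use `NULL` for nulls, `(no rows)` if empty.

hire_year < 2023: ids {3, 4, 5, 15, 19, 29}
salary <= 115: ids {3, 4, 15, 18, 19, 20, 22, 30}
Combine with AND.

3 | 71 | 2014 ; 4 | 60 | 2022 ; 15 | 68 | 2014 ; 19 | 94 | 2018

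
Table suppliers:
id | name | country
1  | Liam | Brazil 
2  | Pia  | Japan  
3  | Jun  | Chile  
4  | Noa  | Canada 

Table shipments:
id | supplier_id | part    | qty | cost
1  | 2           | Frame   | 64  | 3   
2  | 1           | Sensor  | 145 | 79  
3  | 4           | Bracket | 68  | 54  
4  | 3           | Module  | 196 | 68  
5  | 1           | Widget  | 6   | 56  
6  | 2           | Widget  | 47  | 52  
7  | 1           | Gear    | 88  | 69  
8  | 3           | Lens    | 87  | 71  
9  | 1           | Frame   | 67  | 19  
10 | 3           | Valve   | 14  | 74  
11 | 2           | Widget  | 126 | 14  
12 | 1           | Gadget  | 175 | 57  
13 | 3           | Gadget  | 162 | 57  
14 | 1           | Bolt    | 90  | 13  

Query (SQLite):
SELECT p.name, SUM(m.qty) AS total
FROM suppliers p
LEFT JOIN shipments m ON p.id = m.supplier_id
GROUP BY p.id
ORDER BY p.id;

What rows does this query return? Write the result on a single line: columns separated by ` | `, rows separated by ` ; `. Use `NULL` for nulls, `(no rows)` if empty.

LEFT JOIN keeps every suppliers row; unmatched ones get NULL for shipments columns.
Group by suppliers.id and compute SUM(m.qty). SUM over an all-NULL group is NULL.
  1: ids {2, 5, 7, 9, 12, 14} → SUM(m.qty)=571
  2: ids {1, 6, 11} → SUM(m.qty)=237
  3: ids {4, 8, 10, 13} → SUM(m.qty)=459
  4: ids {3} → SUM(m.qty)=68

Liam | 571 ; Pia | 237 ; Jun | 459 ; Noa | 68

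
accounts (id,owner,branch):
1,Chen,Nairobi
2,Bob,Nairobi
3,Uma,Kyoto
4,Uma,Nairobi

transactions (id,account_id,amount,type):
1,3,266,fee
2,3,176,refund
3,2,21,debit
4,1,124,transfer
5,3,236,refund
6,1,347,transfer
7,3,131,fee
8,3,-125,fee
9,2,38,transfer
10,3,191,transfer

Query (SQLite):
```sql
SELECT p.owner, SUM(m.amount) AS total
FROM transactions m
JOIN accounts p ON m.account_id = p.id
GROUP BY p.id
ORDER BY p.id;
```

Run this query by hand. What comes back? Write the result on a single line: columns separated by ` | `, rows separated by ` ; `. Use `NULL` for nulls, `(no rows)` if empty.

Join each transactions row to its accounts via account_id.
Group joined rows by accounts.id; compute SUM(m.amount) per group.
  1: ids {4, 6} → SUM(m.amount)=471
  2: ids {3, 9} → SUM(m.amount)=59
  3: ids {1, 2, 5, 7, 8, 10} → SUM(m.amount)=875

Chen | 471 ; Bob | 59 ; Uma | 875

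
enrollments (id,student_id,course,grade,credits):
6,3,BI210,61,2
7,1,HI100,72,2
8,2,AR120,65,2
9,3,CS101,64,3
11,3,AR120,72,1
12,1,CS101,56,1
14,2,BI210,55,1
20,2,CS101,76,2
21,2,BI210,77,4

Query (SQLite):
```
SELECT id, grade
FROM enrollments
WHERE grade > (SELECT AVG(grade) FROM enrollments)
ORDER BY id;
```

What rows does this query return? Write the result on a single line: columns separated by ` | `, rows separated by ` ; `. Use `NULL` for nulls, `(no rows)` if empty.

Scalar subquery: AVG(grade) over all enrollments rows = 66.444444 (≈; comparison uses full precision).
Keep rows where grade > that value.

7 | 72 ; 11 | 72 ; 20 | 76 ; 21 | 77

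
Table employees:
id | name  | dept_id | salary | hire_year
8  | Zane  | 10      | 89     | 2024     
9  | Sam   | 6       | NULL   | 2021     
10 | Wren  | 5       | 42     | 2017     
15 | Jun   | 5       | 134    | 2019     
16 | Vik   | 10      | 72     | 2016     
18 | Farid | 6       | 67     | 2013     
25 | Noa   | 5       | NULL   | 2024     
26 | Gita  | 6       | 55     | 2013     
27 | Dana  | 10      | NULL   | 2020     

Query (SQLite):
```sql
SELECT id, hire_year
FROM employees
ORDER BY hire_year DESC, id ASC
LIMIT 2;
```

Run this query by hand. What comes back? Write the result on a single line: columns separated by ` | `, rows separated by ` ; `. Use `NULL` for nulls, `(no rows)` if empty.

8 | 2024 ; 25 | 2024

Sort by hire_year desc, tiebreak id asc: (2024, id=8), (2024, id=25), (2021, id=9), (2020, id=27), (2019, id=15) …. Take first 2.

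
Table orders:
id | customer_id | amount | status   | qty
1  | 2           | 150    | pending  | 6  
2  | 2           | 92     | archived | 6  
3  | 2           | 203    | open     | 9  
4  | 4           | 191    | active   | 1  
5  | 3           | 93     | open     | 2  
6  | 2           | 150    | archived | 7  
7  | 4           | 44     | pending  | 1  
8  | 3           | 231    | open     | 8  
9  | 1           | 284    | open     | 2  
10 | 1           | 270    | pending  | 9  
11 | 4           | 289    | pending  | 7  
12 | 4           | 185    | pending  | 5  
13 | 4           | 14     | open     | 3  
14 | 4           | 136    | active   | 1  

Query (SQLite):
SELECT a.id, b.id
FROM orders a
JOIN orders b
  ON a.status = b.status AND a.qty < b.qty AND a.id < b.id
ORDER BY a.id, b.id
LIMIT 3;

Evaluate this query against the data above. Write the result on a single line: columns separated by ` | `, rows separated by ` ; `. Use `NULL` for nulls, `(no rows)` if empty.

Pairs (a,b) with same status, a.qty < b.qty, a.id < b.id.
status groups: active:{4,14} archived:{2,6} open:{3,5,8,9,13} pending:{1,7,10,11,12}
Ordered by (a.id, b.id); first 3.

1 | 10 ; 1 | 11 ; 2 | 6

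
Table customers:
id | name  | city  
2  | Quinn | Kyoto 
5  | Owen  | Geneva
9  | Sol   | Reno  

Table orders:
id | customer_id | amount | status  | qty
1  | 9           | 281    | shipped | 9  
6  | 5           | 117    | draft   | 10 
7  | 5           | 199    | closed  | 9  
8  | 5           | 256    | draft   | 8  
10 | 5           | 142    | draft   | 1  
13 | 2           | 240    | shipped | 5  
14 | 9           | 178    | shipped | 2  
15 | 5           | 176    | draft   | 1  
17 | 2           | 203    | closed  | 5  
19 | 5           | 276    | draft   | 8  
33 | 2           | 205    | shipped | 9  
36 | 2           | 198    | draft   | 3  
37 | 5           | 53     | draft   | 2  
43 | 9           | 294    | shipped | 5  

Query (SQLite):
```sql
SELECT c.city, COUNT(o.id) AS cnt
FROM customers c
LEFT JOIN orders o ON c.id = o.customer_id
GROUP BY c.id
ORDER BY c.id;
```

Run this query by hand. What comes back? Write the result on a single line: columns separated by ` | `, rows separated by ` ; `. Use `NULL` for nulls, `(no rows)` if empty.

LEFT JOIN keeps every customers row; unmatched ones get NULL for orders columns.
Group by customers.id and compute COUNT(o.id). COUNT(col) of an all-NULL group is 0.
  2: ids {13, 17, 33, 36} → COUNT(o.id)=4
  5: ids {6, 7, 8, 10, 15, 19, 37} → COUNT(o.id)=7
  9: ids {1, 14, 43} → COUNT(o.id)=3

Kyoto | 4 ; Geneva | 7 ; Reno | 3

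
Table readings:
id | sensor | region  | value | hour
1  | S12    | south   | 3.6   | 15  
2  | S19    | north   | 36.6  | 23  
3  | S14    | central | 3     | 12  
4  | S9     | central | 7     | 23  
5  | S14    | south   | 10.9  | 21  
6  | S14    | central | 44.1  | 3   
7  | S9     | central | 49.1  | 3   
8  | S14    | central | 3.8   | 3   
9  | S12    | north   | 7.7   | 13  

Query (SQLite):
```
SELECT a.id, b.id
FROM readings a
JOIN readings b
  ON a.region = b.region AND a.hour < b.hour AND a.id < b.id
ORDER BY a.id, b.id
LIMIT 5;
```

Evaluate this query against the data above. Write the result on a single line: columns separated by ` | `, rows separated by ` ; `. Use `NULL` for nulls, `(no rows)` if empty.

1 | 5 ; 3 | 4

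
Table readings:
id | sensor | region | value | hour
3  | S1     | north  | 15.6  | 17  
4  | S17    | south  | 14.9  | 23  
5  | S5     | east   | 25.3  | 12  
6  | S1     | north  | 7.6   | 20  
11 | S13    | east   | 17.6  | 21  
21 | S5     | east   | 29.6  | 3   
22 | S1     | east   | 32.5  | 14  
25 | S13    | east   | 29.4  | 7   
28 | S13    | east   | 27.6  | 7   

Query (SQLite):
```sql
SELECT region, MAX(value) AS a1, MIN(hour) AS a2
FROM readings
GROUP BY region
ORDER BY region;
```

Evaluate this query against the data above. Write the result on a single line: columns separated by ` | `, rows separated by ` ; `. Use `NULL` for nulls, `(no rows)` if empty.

Group readings by region.
Per group compute: MAX(value), MIN(hour).
  east: ids {5, 11, 21, 22, 25, 28} → MAX(value)=32.5, MIN(hour)=3
  north: ids {3, 6} → MAX(value)=15.6, MIN(hour)=17
  south: ids {4} → MAX(value)=14.9, MIN(hour)=23

east | 32.5 | 3 ; north | 15.6 | 17 ; south | 14.9 | 23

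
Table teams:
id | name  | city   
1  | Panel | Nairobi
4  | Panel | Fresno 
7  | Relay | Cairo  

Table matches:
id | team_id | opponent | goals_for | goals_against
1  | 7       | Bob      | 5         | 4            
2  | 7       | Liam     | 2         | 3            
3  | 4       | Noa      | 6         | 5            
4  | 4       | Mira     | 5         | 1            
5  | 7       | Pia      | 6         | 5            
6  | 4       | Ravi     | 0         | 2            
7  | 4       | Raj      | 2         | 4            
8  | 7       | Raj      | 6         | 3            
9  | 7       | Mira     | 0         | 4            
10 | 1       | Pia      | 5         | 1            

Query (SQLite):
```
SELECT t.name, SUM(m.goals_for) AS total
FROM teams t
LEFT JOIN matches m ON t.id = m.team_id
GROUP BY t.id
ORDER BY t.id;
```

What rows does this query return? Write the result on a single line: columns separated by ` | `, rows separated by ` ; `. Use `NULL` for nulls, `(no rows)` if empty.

LEFT JOIN keeps every teams row; unmatched ones get NULL for matches columns.
Group by teams.id and compute SUM(m.goals_for). SUM over an all-NULL group is NULL.
  1: ids {10} → SUM(m.goals_for)=5
  4: ids {3, 4, 6, 7} → SUM(m.goals_for)=13
  7: ids {1, 2, 5, 8, 9} → SUM(m.goals_for)=19

Panel | 5 ; Panel | 13 ; Relay | 19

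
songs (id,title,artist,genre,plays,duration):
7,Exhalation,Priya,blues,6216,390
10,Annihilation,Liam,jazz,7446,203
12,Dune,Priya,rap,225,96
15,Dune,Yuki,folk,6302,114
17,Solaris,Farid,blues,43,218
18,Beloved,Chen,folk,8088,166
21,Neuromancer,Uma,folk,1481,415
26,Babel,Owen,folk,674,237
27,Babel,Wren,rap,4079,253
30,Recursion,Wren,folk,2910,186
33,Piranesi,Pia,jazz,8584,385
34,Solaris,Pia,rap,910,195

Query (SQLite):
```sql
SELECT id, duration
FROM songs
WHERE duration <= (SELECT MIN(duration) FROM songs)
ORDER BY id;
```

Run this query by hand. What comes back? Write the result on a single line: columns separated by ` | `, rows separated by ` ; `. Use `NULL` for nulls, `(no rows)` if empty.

Scalar subquery: MIN(duration) over all songs rows = 96.
Keep rows where duration <= that value.

12 | 96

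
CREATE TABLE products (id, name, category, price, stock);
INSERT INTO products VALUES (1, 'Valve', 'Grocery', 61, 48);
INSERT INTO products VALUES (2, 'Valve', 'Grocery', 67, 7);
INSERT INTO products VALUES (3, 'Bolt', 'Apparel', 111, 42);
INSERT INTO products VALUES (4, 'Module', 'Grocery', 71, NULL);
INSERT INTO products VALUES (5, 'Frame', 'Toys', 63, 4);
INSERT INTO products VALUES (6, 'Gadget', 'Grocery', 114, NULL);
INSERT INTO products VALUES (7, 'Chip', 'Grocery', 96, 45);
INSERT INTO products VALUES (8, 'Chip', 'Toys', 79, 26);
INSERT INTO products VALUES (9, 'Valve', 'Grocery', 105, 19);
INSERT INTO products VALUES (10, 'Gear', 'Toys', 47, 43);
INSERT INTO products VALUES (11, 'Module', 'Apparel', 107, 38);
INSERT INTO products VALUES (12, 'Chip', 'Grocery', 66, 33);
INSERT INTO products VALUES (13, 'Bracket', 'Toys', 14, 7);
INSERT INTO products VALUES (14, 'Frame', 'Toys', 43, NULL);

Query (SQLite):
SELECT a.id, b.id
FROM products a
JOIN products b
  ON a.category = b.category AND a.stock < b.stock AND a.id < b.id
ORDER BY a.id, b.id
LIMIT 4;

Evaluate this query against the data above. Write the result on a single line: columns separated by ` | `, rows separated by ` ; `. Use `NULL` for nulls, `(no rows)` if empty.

2 | 7 ; 2 | 9 ; 2 | 12 ; 5 | 8

Pairs (a,b) with same category, a.stock < b.stock, a.id < b.id.
category groups: Apparel:{3,11} Grocery:{1,2,4,6,7,9,12} Toys:{5,8,10,13,14}
Ordered by (a.id, b.id); first 4.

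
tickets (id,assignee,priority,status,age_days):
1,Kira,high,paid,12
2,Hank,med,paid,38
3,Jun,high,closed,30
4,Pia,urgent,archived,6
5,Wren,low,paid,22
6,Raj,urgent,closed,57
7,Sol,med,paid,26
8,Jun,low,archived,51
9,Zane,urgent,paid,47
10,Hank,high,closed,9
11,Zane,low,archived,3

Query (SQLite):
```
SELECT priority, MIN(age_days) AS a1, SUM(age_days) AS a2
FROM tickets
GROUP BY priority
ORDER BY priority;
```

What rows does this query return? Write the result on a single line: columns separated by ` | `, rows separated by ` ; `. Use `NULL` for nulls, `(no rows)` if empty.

Group tickets by priority.
Per group compute: MIN(age_days), SUM(age_days).
  high: ids {1, 3, 10} → MIN(age_days)=9, SUM(age_days)=51
  low: ids {5, 8, 11} → MIN(age_days)=3, SUM(age_days)=76
  med: ids {2, 7} → MIN(age_days)=26, SUM(age_days)=64
  urgent: ids {4, 6, 9} → MIN(age_days)=6, SUM(age_days)=110

high | 9 | 51 ; low | 3 | 76 ; med | 26 | 64 ; urgent | 6 | 110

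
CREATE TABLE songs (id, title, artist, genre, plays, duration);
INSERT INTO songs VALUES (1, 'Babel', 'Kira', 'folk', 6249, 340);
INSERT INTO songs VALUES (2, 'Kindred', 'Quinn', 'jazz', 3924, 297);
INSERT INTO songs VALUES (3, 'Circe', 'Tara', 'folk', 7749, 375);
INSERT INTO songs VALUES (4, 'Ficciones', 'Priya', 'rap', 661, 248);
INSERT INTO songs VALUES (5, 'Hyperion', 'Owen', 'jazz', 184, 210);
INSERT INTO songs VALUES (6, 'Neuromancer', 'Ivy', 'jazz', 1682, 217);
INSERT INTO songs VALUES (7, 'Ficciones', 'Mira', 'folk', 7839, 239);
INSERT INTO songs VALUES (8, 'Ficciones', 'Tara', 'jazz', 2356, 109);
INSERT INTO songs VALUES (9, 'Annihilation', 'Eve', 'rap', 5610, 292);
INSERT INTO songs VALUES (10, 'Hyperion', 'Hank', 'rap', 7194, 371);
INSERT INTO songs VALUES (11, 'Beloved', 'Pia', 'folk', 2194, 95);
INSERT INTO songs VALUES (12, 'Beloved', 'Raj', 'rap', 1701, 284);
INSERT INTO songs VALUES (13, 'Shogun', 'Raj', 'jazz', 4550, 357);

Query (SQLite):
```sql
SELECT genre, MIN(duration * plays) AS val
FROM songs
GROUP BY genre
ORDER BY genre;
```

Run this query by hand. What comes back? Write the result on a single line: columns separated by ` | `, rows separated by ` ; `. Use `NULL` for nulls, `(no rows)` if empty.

folk | 208430 ; jazz | 38640 ; rap | 163928

For each row compute duration * plays.
Group by genre; take MIN of the expression per group.
  folk: ids {1, 3, 7, 11} → MIN(duration * plays)=208430
  jazz: ids {2, 5, 6, 8, 13} → MIN(duration * plays)=38640
  rap: ids {4, 9, 10, 12} → MIN(duration * plays)=163928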